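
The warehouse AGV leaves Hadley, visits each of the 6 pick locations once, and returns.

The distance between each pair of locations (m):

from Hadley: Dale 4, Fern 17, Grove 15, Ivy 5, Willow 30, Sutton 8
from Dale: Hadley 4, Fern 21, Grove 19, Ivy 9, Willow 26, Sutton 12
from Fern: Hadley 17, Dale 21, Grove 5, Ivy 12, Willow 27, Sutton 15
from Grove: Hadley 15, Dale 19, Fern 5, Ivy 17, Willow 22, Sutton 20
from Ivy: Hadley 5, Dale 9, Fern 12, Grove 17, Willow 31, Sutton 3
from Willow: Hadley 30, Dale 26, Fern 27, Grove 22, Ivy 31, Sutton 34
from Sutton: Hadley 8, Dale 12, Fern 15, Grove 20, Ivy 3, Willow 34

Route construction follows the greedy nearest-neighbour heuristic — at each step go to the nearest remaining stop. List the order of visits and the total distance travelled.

From Hadley: distances to unvisited — Dale=4, Ivy=5, Sutton=8, Grove=15, Fern=17, Willow=30. Nearest is Dale (4).
From Dale: distances to unvisited — Ivy=9, Sutton=12, Grove=19, Fern=21, Willow=26. Nearest is Ivy (9).
From Ivy: distances to unvisited — Sutton=3, Fern=12, Grove=17, Willow=31. Nearest is Sutton (3).
From Sutton: distances to unvisited — Fern=15, Grove=20, Willow=34. Nearest is Fern (15).
From Fern: distances to unvisited — Grove=5, Willow=27. Nearest is Grove (5).
From Grove: distances to unvisited — Willow=22. Nearest is Willow (22).
Return Willow→Hadley: 30.
Total = 4 + 9 + 3 + 15 + 5 + 22 + 30 = 88.

Total distance 88 m via the nearest-neighbour route Hadley → Dale → Ivy → Sutton → Fern → Grove → Willow → Hadley.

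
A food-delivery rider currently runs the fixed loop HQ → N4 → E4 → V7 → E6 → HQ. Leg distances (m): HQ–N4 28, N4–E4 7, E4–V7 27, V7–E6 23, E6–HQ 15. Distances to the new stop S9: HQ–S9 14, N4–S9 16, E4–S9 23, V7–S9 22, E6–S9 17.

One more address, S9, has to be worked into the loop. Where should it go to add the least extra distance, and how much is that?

Insertion cost between consecutive stops i–j is d(i,S9) + d(S9,j) − d(i,j):
  between HQ and N4: 14 + 16 − 28 = 2
  between N4 and E4: 16 + 23 − 7 = 32
  between E4 and V7: 23 + 22 − 27 = 18
  between V7 and E6: 22 + 17 − 23 = 16
  between E6 and HQ: 17 + 14 − 15 = 16
Cheapest insertion is between HQ and N4, adding 2.
New total = 100 + 2 = 102.

Minimum extra distance: 2 m, inserting S9 between HQ and N4.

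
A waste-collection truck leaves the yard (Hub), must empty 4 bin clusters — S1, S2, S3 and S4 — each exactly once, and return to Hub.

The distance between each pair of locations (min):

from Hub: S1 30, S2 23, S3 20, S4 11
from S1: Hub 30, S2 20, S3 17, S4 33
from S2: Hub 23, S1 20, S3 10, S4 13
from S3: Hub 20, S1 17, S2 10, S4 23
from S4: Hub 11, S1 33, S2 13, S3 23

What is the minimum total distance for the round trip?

Hub→S1→S2→S3→S4→Hub: 30+20+10+23+11 = 94
Hub→S1→S2→S4→S3→Hub: 30+20+13+23+20 = 106
Hub→S1→S3→S2→S4→Hub: 30+17+10+13+11 = 81
Hub→S1→S3→S4→S2→Hub: 30+17+23+13+23 = 106
Hub→S1→S4→S2→S3→Hub: 30+33+13+10+20 = 106
Hub→S1→S4→S3→S2→Hub: 30+33+23+10+23 = 119
Hub→S2→S1→S3→S4→Hub: 23+20+17+23+11 = 94
Hub→S2→S1→S4→S3→Hub: 23+20+33+23+20 = 119
Hub→S2→S3→S1→S4→Hub: 23+10+17+33+11 = 94
Hub→S2→S4→S1→S3→Hub: 23+13+33+17+20 = 106
Hub→S3→S1→S2→S4→Hub: 20+17+20+13+11 = 81
Hub→S3→S2→S1→S4→Hub: 20+10+20+33+11 = 94
The minimum is 81.
One optimal route: Hub → S1 → S3 → S2 → S4 → Hub (or its reverse).

Minimum total distance: 81 min.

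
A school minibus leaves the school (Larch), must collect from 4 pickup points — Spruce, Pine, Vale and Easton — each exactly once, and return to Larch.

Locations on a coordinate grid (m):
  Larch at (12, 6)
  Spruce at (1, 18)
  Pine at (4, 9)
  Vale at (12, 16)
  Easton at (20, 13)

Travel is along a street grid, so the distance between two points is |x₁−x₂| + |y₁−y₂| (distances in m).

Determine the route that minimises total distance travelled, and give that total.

Larch - Spruce - Pine - Vale - Easton - Larch: 23+12+15+11+15 = 76
Larch - Spruce - Pine - Easton - Vale - Larch: 23+12+20+11+10 = 76
Larch - Spruce - Vale - Pine - Easton - Larch: 23+13+15+20+15 = 86
Larch - Spruce - Vale - Easton - Pine - Larch: 23+13+11+20+11 = 78
Larch - Spruce - Easton - Pine - Vale - Larch: 23+24+20+15+10 = 92
Larch - Spruce - Easton - Vale - Pine - Larch: 23+24+11+15+11 = 84
Larch - Pine - Spruce - Vale - Easton - Larch: 11+12+13+11+15 = 62
Larch - Pine - Spruce - Easton - Vale - Larch: 11+12+24+11+10 = 68
Larch - Pine - Vale - Spruce - Easton - Larch: 11+15+13+24+15 = 78
Larch - Pine - Easton - Spruce - Vale - Larch: 11+20+24+13+10 = 78
Larch - Vale - Spruce - Pine - Easton - Larch: 10+13+12+20+15 = 70
Larch - Vale - Pine - Spruce - Easton - Larch: 10+15+12+24+15 = 76
The minimum is 62.
One optimal route: Larch → Pine → Spruce → Vale → Easton → Larch (or its reverse).

Shortest round trip = 62 m.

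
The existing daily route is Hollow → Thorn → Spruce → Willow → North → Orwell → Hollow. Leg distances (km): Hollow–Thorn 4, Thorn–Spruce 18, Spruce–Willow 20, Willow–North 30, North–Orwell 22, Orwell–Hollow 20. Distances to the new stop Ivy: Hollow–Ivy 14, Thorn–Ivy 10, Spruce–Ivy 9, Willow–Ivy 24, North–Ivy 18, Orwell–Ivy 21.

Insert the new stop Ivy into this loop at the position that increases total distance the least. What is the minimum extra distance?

Minimum extra distance: 1 km, inserting Ivy between Thorn and Spruce.

Insertion cost between consecutive stops i–j is d(i,Ivy) + d(Ivy,j) − d(i,j):
  between Hollow and Thorn: 14 + 10 − 4 = 20
  between Thorn and Spruce: 10 + 9 − 18 = 1
  between Spruce and Willow: 9 + 24 − 20 = 13
  between Willow and North: 24 + 18 − 30 = 12
  between North and Orwell: 18 + 21 − 22 = 17
  between Orwell and Hollow: 21 + 14 − 20 = 15
Cheapest insertion is between Thorn and Spruce, adding 1.
New total = 114 + 1 = 115.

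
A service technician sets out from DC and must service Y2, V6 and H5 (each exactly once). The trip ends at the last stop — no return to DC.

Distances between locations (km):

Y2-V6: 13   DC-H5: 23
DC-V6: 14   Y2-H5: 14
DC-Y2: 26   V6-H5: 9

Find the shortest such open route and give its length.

There are 3! = 6 possible orderings.
DC→Y2→V6→H5: 26+13+9 = 48
DC→Y2→H5→V6: 26+14+9 = 49
DC→V6→Y2→H5: 14+13+14 = 41
DC→V6→H5→Y2: 14+9+14 = 37
DC→H5→Y2→V6: 23+14+13 = 50
DC→H5→V6→Y2: 23+9+13 = 45
The minimum is 37.
One shortest path: DC → V6 → H5 → Y2.

Minimum one-way distance = 37 km.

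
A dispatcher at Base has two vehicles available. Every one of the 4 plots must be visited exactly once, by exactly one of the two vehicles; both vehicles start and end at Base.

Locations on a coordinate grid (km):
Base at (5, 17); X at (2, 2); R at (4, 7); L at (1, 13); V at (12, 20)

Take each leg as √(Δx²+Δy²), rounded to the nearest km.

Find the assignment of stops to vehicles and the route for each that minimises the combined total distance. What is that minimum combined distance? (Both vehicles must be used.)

48 km — the smallest possible combined total.

There are 2^3 − 1 = 7 ways to divide the 4 stops into two non-empty groups. For each, the best each vehicle can do is its own shortest tour through its group:
  {X} + {R, L, V}: 30 + 36 = 66
  {R} + {X, L, V}: 20 + 46 = 66
  {X, R} + {L, V}: 30 + 27 = 57
  {L} + {X, R, V}: 12 + 43 = 55
  {X, L} + {R, V}: 32 + 33 = 65
  {R, L} + {X, V}: 23 + 44 = 67
  … (7 splits in total)
  {X, R, L} + {V}: 32 + 16 = 48  ← best
Best: vehicle 1 Base → R → X → L → Base = 32; vehicle 2 Base → V → Base = 16; combined 48.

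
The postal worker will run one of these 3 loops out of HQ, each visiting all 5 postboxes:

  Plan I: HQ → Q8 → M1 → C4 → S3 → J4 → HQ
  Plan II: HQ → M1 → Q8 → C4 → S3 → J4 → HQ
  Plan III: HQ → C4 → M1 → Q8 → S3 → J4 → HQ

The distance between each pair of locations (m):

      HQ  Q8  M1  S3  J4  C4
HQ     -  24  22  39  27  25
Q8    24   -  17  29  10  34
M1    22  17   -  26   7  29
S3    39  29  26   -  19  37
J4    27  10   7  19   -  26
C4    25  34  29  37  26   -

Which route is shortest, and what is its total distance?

Plan I: 24 + 17 + 29 + 37 + 19 + 27 = 153
Plan II: 22 + 17 + 34 + 37 + 19 + 27 = 156
Plan III: 25 + 29 + 17 + 29 + 19 + 27 = 146

146 m — Plan III is the shortest.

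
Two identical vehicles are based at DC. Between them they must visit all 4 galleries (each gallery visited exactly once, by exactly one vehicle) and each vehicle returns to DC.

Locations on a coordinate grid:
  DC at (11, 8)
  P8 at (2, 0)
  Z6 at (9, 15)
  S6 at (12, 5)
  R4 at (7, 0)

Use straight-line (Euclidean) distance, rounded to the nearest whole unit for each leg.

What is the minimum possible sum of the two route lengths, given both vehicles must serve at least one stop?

There are 2^3 − 1 = 7 ways to divide the 4 stops into two non-empty groups. For each, the best each vehicle can do is its own shortest tour through its group:
  {P8} + {Z6, S6, R4}: 24 + 32 = 56
  {Z6} + {P8, S6, R4}: 14 + 27 = 41
  {P8, Z6} + {S6, R4}: 36 + 19 = 55
  {S6} + {P8, Z6, R4}: 6 + 38 = 44
  {P8, S6} + {Z6, R4}: 26 + 31 = 57
  {Z6, S6} + {P8, R4}: 20 + 26 = 46
  … (7 splits in total)
Best: vehicle 1 DC → Z6 → DC = 14; vehicle 2 DC → P8 → R4 → S6 → DC = 27; combined 41.

41 — the smallest possible combined total.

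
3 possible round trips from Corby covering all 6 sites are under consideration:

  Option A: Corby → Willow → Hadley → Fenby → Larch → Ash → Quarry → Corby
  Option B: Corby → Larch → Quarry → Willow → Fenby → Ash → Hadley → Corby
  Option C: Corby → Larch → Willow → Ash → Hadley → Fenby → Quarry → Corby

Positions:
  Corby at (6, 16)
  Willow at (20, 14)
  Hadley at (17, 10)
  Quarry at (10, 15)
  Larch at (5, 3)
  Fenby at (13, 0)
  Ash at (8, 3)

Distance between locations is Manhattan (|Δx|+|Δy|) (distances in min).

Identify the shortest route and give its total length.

Shortest is Option A, total 70 min.

Option A: 16 + 7 + 14 + 11 + 3 + 14 + 5 = 70
Option B: 14 + 17 + 11 + 21 + 8 + 16 + 17 = 104
Option C: 14 + 26 + 23 + 16 + 14 + 18 + 5 = 116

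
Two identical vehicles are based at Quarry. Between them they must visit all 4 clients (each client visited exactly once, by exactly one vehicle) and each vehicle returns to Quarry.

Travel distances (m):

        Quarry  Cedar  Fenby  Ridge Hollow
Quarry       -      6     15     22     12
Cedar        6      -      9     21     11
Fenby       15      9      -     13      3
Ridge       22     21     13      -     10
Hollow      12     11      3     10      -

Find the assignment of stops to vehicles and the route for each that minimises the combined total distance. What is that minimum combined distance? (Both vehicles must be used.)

Minimum combined distance: 62 m.

Check every non-empty split of the stops between the two vehicles; for each half take its own optimal tour:
  {Cedar} + {Fenby, Ridge, Hollow}: 12 + 50 = 62
  {Fenby} + {Cedar, Ridge, Hollow}: 30 + 49 = 79
  {Cedar, Fenby} + {Ridge, Hollow}: 30 + 44 = 74
  {Ridge} + {Cedar, Fenby, Hollow}: 44 + 30 = 74
  {Cedar, Ridge} + {Fenby, Hollow}: 49 + 30 = 79
  {Fenby, Ridge} + {Cedar, Hollow}: 50 + 29 = 79
  … (7 splits in total)
Best: vehicle 1 Quarry → Cedar → Quarry = 12; vehicle 2 Quarry → Fenby → Ridge → Hollow → Quarry = 50; combined 62.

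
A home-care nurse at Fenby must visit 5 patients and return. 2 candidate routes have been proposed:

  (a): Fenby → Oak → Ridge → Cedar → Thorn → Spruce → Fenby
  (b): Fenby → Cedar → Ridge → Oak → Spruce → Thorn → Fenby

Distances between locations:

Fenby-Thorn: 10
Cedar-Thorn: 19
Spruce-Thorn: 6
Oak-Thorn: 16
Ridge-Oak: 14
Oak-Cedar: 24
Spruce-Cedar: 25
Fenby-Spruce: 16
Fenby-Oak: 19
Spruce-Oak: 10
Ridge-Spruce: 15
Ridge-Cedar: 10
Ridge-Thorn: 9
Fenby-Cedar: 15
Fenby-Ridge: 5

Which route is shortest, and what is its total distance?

(a): 19 + 14 + 10 + 19 + 6 + 16 = 84
(b): 15 + 10 + 14 + 10 + 6 + 10 = 65

Shortest is (b), total 65.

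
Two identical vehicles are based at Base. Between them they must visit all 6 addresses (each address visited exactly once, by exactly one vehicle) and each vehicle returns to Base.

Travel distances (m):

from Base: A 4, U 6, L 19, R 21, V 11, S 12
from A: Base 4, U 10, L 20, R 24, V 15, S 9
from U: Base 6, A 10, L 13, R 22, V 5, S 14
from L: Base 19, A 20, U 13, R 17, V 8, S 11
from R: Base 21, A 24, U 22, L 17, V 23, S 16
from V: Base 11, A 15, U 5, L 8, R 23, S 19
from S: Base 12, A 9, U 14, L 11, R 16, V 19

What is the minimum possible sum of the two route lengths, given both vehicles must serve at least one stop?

There are 2^5 − 1 = 31 ways to divide the 6 stops into two non-empty groups. For each, the best each vehicle can do is its own shortest tour through its group:
  {A} + {U, L, R, V, S}: 8 + 64 = 72
  {U} + {A, L, R, V, S}: 12 + 65 = 77
  {A, U} + {L, R, V, S}: 20 + 64 = 84
  {L} + {A, U, R, V, S}: 38 + 63 = 101
  {A, L} + {U, R, V, S}: 43 + 62 = 105
  {U, L} + {A, R, V, S}: 38 + 63 = 101
  … (31 splits in total)
Best: vehicle 1 Base → A → Base = 8; vehicle 2 Base → U → V → L → R → S → Base = 64; combined 72.

Minimum combined distance: 72 m.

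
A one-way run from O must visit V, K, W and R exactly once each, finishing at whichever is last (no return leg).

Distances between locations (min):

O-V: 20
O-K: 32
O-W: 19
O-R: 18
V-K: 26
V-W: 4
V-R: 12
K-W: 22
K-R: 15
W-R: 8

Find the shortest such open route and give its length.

There are 4! = 24 possible orderings.
O - V - K - W - R: 20+26+22+8 = 76
O - V - K - R - W: 20+26+15+8 = 69
O - V - W - K - R: 20+4+22+15 = 61
O - V - W - R - K: 20+4+8+15 = 47
O - V - R - K - W: 20+12+15+22 = 69
O - V - R - W - K: 20+12+8+22 = 62
O - K - V - W - R: 32+26+4+8 = 70
O - K - V - R - W: 32+26+12+8 = 78
O - K - W - V - R: 32+22+4+12 = 70
O - K - W - R - V: 32+22+8+12 = 74
O - K - R - V - W: 32+15+12+4 = 63
O - K - R - W - V: 32+15+8+4 = 59
O - W - V - K - R: 19+4+26+15 = 64
O - W - V - R - K: 19+4+12+15 = 50
… (10 more)
The minimum is 47.
One shortest path: O → V → W → R → K.

Shortest open route: 47 min.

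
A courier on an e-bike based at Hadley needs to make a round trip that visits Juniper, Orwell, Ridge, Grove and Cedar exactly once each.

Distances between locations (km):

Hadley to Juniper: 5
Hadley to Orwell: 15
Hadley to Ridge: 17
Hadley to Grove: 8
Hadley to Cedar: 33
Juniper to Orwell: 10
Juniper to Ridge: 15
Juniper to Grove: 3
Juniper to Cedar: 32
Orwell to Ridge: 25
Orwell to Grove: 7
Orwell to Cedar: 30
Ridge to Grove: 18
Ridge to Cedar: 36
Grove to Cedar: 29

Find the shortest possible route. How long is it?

Shortest round trip = 98 km.

Hadley → Juniper → Orwell → Ridge → Grove → Cedar → Hadley: 5+10+25+18+29+33 = 120
Hadley → Juniper → Orwell → Ridge → Cedar → Grove → Hadley: 5+10+25+36+29+8 = 113
Hadley → Juniper → Orwell → Grove → Ridge → Cedar → Hadley: 5+10+7+18+36+33 = 109
Hadley → Juniper → Orwell → Grove → Cedar → Ridge → Hadley: 5+10+7+29+36+17 = 104
Hadley → Juniper → Orwell → Cedar → Ridge → Grove → Hadley: 5+10+30+36+18+8 = 107
Hadley → Juniper → Orwell → Cedar → Grove → Ridge → Hadley: 5+10+30+29+18+17 = 109
Hadley → Juniper → Ridge → Orwell → Grove → Cedar → Hadley: 5+15+25+7+29+33 = 114
Hadley → Juniper → Ridge → Orwell → Cedar → Grove → Hadley: 5+15+25+30+29+8 = 112
Hadley → Juniper → Ridge → Grove → Orwell → Cedar → Hadley: 5+15+18+7+30+33 = 108
Hadley → Juniper → Ridge → Grove → Cedar → Orwell → Hadley: 5+15+18+29+30+15 = 112
Hadley → Juniper → Ridge → Cedar → Orwell → Grove → Hadley: 5+15+36+30+7+8 = 101
Hadley → Juniper → Ridge → Cedar → Grove → Orwell → Hadley: 5+15+36+29+7+15 = 107
Hadley → Juniper → Grove → Orwell → Ridge → Cedar → Hadley: 5+3+7+25+36+33 = 109
Hadley → Juniper → Grove → Orwell → Cedar → Ridge → Hadley: 5+3+7+30+36+17 = 98
… (46 more)
The minimum is 98.
One optimal route: Hadley → Juniper → Grove → Orwell → Cedar → Ridge → Hadley (or its reverse).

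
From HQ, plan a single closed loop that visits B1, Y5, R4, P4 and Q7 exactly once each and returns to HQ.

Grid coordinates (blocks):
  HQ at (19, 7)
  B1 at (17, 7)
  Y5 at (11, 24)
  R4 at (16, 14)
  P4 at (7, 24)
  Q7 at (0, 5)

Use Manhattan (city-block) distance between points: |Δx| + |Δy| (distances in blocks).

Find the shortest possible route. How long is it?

With 5 stops there are 5!/2 = 60 distinct round trips (a route and its reverse cost the same).
HQ - B1 - Y5 - R4 - P4 - Q7 - HQ: 2+23+15+19+26+21 = 106
HQ - B1 - Y5 - R4 - Q7 - P4 - HQ: 2+23+15+25+26+29 = 120
HQ - B1 - Y5 - P4 - R4 - Q7 - HQ: 2+23+4+19+25+21 = 94
HQ - B1 - Y5 - P4 - Q7 - R4 - HQ: 2+23+4+26+25+10 = 90
HQ - B1 - Y5 - Q7 - R4 - P4 - HQ: 2+23+30+25+19+29 = 128
HQ - B1 - Y5 - Q7 - P4 - R4 - HQ: 2+23+30+26+19+10 = 110
HQ - B1 - R4 - Y5 - P4 - Q7 - HQ: 2+8+15+4+26+21 = 76
HQ - B1 - R4 - Y5 - Q7 - P4 - HQ: 2+8+15+30+26+29 = 110
HQ - B1 - R4 - P4 - Y5 - Q7 - HQ: 2+8+19+4+30+21 = 84
HQ - B1 - R4 - P4 - Q7 - Y5 - HQ: 2+8+19+26+30+25 = 110
HQ - B1 - R4 - Q7 - Y5 - P4 - HQ: 2+8+25+30+4+29 = 98
HQ - B1 - R4 - Q7 - P4 - Y5 - HQ: 2+8+25+26+4+25 = 90
HQ - B1 - P4 - Y5 - R4 - Q7 - HQ: 2+27+4+15+25+21 = 94
HQ - B1 - P4 - Y5 - Q7 - R4 - HQ: 2+27+4+30+25+10 = 98
… (46 more)
The minimum is 76.
One optimal route: HQ → B1 → R4 → Y5 → P4 → Q7 → HQ (or its reverse).

76 blocks — the shortest possible round trip.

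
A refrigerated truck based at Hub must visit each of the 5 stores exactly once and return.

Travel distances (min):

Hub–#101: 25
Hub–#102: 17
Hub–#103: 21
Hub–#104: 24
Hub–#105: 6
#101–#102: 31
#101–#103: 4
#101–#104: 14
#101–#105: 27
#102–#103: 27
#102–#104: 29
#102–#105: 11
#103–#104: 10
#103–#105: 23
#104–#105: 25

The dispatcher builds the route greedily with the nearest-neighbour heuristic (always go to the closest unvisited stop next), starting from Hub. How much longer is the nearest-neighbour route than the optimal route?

1 min longer than the optimal tour.

From Hub: #105=6, #102=17, #103=21, #104=24, #101=25 → choose #105 (6).
From #105: #102=11, #103=23, #104=25, #101=27 → choose #102 (11).
From #102: #103=27, #104=29, #101=31 → choose #103 (27).
From #103: #101=4, #104=10 → choose #101 (4).
From #101: #104=14 → choose #104 (14).
NN route Hub → #105 → #102 → #103 → #101 → #104 → Hub costs 86.
Optimal: Hub → #101 → #103 → #104 → #102 → #105 → Hub costs 85 (by enumerating all 60 distinct tours).
Excess = 86 − 85 = 1.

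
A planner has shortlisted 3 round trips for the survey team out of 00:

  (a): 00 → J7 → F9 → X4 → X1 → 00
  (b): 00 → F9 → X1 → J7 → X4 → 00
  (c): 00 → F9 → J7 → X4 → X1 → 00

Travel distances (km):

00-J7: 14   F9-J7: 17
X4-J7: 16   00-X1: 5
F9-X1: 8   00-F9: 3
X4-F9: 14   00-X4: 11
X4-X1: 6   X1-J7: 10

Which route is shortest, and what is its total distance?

47 km — (c) is the shortest.

(a): 14 + 17 + 14 + 6 + 5 = 56
(b): 3 + 8 + 10 + 16 + 11 = 48
(c): 3 + 17 + 16 + 6 + 5 = 47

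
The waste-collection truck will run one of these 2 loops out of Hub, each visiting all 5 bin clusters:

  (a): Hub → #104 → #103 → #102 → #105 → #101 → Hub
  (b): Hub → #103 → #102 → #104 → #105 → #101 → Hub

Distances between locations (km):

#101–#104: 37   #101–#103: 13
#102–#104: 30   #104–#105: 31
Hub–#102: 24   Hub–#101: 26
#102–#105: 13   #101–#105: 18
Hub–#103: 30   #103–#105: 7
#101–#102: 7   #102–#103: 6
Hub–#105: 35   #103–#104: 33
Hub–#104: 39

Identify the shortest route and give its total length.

(a): 39 + 33 + 6 + 13 + 18 + 26 = 135
(b): 30 + 6 + 30 + 31 + 18 + 26 = 141

Shortest is (a), total 135 km.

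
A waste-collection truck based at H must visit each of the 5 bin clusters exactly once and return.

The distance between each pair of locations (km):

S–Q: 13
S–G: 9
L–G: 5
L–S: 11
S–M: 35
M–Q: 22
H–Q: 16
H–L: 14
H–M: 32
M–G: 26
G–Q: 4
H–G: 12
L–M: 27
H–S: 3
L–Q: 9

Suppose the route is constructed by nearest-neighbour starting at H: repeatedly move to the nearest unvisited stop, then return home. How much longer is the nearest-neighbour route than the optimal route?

From H: S=3, G=12, L=14, Q=16, M=32 → choose S (3).
From S: G=9, L=11, Q=13, M=35 → choose G (9).
From G: Q=4, L=5, M=26 → choose Q (4).
From Q: L=9, M=22 → choose L (9).
From L: M=27 → choose M (27).
NN route H → S → G → Q → L → M → H costs 84.
Optimal: H → S → L → G → Q → M → H costs 77 (by enumerating all 60 distinct tours).
Excess = 84 − 77 = 7.

7 km longer than the optimal tour.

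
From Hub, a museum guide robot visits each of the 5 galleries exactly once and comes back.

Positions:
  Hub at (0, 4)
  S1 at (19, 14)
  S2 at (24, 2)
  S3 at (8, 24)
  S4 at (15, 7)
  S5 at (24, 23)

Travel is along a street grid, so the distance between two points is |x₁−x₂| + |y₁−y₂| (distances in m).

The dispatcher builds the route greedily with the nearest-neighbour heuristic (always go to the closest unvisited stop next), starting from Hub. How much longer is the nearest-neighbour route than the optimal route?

16 m longer than the optimal tour.

Hub: S4=18, S2=26, S3=28, S1=29, S5=43 ⇒ S4
S4: S1=11, S2=14, S3=24, S5=25 ⇒ S1
S1: S5=14, S2=17, S3=21 ⇒ S5
S5: S3=17, S2=21 ⇒ S3
S3: S2=38 ⇒ S2
NN route Hub → S4 → S1 → S5 → S3 → S2 → Hub costs 124.
Optimal: Hub → S3 → S5 → S1 → S2 → S4 → Hub costs 108 (by enumerating all 60 distinct tours).
Excess = 124 − 108 = 16.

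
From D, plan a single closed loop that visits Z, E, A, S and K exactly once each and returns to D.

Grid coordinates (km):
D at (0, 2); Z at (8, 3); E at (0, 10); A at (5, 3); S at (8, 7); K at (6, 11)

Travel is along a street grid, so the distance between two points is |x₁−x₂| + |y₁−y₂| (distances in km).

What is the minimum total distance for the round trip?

Shortest round trip = 34 km.

There are 60 distinct closed tours to check (reversals are equivalent).
D - Z - E - A - S - K - D: 9+15+12+7+6+15 = 64
D - Z - E - A - K - S - D: 9+15+12+9+6+13 = 64
D - Z - E - S - A - K - D: 9+15+11+7+9+15 = 66
D - Z - E - S - K - A - D: 9+15+11+6+9+6 = 56
D - Z - E - K - A - S - D: 9+15+7+9+7+13 = 60
D - Z - E - K - S - A - D: 9+15+7+6+7+6 = 50
D - Z - A - E - S - K - D: 9+3+12+11+6+15 = 56
D - Z - A - E - K - S - D: 9+3+12+7+6+13 = 50
D - Z - A - S - E - K - D: 9+3+7+11+7+15 = 52
D - Z - A - S - K - E - D: 9+3+7+6+7+8 = 40
D - Z - A - K - E - S - D: 9+3+9+7+11+13 = 52
D - Z - A - K - S - E - D: 9+3+9+6+11+8 = 46
D - Z - S - E - A - K - D: 9+4+11+12+9+15 = 60
D - Z - S - E - K - A - D: 9+4+11+7+9+6 = 46
… (46 more)
D - E - K - S - Z - A - D: 8+7+6+4+3+6 = 34  ← best
The minimum is 34.
One optimal route: D → E → K → S → Z → A → D (or its reverse).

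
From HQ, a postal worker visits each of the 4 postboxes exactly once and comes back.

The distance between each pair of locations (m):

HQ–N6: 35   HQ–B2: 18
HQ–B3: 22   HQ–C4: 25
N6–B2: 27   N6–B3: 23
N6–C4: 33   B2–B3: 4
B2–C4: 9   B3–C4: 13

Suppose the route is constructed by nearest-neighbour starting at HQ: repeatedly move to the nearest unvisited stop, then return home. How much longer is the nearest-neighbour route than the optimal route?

From HQ: B2=18, B3=22, C4=25, N6=35 → choose B2 (18).
From B2: B3=4, C4=9, N6=27 → choose B3 (4).
From B3: C4=13, N6=23 → choose C4 (13).
From C4: N6=33 → choose N6 (33).
NN route HQ → B2 → B3 → C4 → N6 → HQ costs 103.
Optimal: HQ → N6 → B3 → B2 → C4 → HQ costs 96 (by enumerating all 12 distinct tours).
Excess = 103 − 96 = 7.

Excess over optimum: 7 m.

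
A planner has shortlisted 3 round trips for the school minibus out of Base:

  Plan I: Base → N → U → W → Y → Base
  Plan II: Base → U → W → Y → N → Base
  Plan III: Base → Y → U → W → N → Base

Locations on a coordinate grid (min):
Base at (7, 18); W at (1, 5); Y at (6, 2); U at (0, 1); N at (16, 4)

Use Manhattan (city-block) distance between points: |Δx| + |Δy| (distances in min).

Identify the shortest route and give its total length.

Shortest is Plan III, total 68 min.

Plan I: 23 + 19 + 5 + 8 + 17 = 72
Plan II: 24 + 5 + 8 + 12 + 23 = 72
Plan III: 17 + 7 + 5 + 16 + 23 = 68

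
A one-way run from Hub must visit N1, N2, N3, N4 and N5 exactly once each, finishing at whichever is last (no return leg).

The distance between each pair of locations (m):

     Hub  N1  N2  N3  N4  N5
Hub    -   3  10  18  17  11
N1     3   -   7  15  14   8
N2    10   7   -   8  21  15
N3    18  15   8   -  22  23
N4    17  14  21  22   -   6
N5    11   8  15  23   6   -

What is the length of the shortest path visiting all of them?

There are 5! = 120 possible orderings.
Hub - N1 - N2 - N3 - N4 - N5: 3+7+8+22+6 = 46
Hub - N1 - N2 - N3 - N5 - N4: 3+7+8+23+6 = 47
Hub - N1 - N2 - N4 - N3 - N5: 3+7+21+22+23 = 76
Hub - N1 - N2 - N4 - N5 - N3: 3+7+21+6+23 = 60
Hub - N1 - N2 - N5 - N3 - N4: 3+7+15+23+22 = 70
Hub - N1 - N2 - N5 - N4 - N3: 3+7+15+6+22 = 53
Hub - N1 - N3 - N2 - N4 - N5: 3+15+8+21+6 = 53
Hub - N1 - N3 - N2 - N5 - N4: 3+15+8+15+6 = 47
Hub - N1 - N3 - N4 - N2 - N5: 3+15+22+21+15 = 76
Hub - N1 - N3 - N4 - N5 - N2: 3+15+22+6+15 = 61
Hub - N1 - N3 - N5 - N2 - N4: 3+15+23+15+21 = 77
Hub - N1 - N3 - N5 - N4 - N2: 3+15+23+6+21 = 68
Hub - N1 - N4 - N2 - N3 - N5: 3+14+21+8+23 = 69
Hub - N1 - N4 - N2 - N5 - N3: 3+14+21+15+23 = 76
… (106 more)
The minimum is 46.
One shortest path: Hub → N1 → N2 → N3 → N4 → N5.

Shortest open route: 46 m.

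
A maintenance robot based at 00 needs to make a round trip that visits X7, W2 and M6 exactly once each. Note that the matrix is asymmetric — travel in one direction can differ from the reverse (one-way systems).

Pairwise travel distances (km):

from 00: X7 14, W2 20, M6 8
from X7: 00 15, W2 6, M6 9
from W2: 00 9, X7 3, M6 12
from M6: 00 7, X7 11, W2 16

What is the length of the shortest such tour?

34 km — the shortest possible round trip.

00→X7→W2→M6→00: 14+6+12+7 = 39
00→X7→M6→W2→00: 14+9+16+9 = 48
00→W2→X7→M6→00: 20+3+9+7 = 39
00→W2→M6→X7→00: 20+12+11+15 = 58
00→M6→X7→W2→00: 8+11+6+9 = 34
00→M6→W2→X7→00: 8+16+3+15 = 42
The minimum is 34.
One optimal route: 00 → M6 → X7 → W2 → 00.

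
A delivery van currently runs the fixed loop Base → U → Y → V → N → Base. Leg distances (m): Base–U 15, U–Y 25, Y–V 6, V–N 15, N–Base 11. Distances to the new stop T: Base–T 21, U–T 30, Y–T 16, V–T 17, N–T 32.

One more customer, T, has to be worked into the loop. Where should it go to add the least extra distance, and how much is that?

Minimum extra distance: 21 m, inserting T between U and Y.

Insertion cost between consecutive stops i–j is d(i,T) + d(T,j) − d(i,j):
  between Base and U: 21 + 30 − 15 = 36
  between U and Y: 30 + 16 − 25 = 21
  between Y and V: 16 + 17 − 6 = 27
  between V and N: 17 + 32 − 15 = 34
  between N and Base: 32 + 21 − 11 = 42
Cheapest insertion is between U and Y, adding 21.
New total = 72 + 21 = 93.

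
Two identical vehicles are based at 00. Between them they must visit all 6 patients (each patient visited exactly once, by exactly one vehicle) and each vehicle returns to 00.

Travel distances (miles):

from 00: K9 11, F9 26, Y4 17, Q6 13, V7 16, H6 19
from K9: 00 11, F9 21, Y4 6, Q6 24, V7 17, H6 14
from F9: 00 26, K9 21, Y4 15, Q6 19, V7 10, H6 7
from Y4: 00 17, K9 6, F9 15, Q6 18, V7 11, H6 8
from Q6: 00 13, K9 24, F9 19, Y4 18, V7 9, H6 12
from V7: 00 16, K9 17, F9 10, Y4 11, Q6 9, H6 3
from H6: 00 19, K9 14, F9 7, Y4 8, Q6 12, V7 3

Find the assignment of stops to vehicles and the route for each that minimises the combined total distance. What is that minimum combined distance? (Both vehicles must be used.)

Minimum combined distance: 84 miles.

Check every non-empty split of the stops between the two vehicles; for each half take its own optimal tour:
  {K9} + {F9, Y4, Q6, V7, H6}: 22 + 64 = 86
  {F9} + {K9, Y4, Q6, V7, H6}: 52 + 50 = 102
  {K9, F9} + {Y4, Q6, V7, H6}: 58 + 50 = 108
  {Y4} + {K9, F9, Q6, V7, H6}: 34 + 64 = 98
  {K9, Y4} + {F9, Q6, V7, H6}: 34 + 58 = 92
  {F9, Y4} + {K9, Q6, V7, H6}: 58 + 50 = 108
  … (31 splits in total)
  {Q6} + {K9, F9, Y4, V7, H6}: 26 + 58 = 84  ← best
Best: vehicle 1 00 → Q6 → 00 = 26; vehicle 2 00 → K9 → Y4 → F9 → H6 → V7 → 00 = 58; combined 84.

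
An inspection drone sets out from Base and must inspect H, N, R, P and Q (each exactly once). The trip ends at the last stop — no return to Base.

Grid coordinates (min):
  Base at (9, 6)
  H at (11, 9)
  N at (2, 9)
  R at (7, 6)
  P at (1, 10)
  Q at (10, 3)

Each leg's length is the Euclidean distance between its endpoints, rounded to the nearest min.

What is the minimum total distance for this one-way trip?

Minimum one-way distance = 21 min.

There are 5! = 120 possible orderings.
Base → H → N → R → P → Q: 4+9+6+7+11 = 37
Base → H → N → R → Q → P: 4+9+6+4+11 = 34
Base → H → N → P → R → Q: 4+9+1+7+4 = 25
Base → H → N → P → Q → R: 4+9+1+11+4 = 29
Base → H → N → Q → R → P: 4+9+10+4+7 = 34
Base → H → N → Q → P → R: 4+9+10+11+7 = 41
Base → H → R → N → P → Q: 4+5+6+1+11 = 27
Base → H → R → N → Q → P: 4+5+6+10+11 = 36
Base → H → R → P → N → Q: 4+5+7+1+10 = 27
Base → H → R → P → Q → N: 4+5+7+11+10 = 37
Base → H → R → Q → N → P: 4+5+4+10+1 = 24
Base → H → R → Q → P → N: 4+5+4+11+1 = 25
Base → H → P → N → R → Q: 4+10+1+6+4 = 25
Base → H → P → N → Q → R: 4+10+1+10+4 = 29
… (106 more)
Base → H → Q → R → N → P: 4+6+4+6+1 = 21  ← best
The minimum is 21.
One shortest path: Base → H → Q → R → N → P.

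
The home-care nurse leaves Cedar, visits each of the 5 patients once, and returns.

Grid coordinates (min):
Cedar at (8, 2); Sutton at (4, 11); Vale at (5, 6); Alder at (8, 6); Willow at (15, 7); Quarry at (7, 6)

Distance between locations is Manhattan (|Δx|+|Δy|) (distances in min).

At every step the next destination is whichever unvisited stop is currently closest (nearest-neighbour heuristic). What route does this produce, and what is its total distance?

40 min along Cedar → Alder → Quarry → Vale → Sutton → Willow → Cedar.

At Cedar the remaining stops are Alder 4, Quarry 5, Vale 7, Willow 12, Sutton 13; go to Alder.
At Alder the remaining stops are Quarry 1, Vale 3, Willow 8, Sutton 9; go to Quarry.
At Quarry the remaining stops are Vale 2, Sutton 8, Willow 9; go to Vale.
At Vale the remaining stops are Sutton 6, Willow 11; go to Sutton.
At Sutton the remaining stops are Willow 15; go to Willow.
Return Willow→Cedar: 12.
Total = 4 + 1 + 2 + 6 + 15 + 12 = 40.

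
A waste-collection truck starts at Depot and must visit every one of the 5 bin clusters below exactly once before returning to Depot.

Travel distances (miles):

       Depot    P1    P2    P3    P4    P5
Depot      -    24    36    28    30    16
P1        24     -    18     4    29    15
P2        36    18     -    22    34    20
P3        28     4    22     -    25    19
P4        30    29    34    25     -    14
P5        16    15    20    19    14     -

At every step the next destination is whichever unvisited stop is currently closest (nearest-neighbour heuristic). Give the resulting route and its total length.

Depot → [P5:16 / P1:24 / P3:28 / P4:30 / P2:36] → P5 (16)
P5 → [P4:14 / P1:15 / P3:19 / P2:20] → P4 (14)
P4 → [P3:25 / P1:29 / P2:34] → P3 (25)
P3 → [P1:4 / P2:22] → P1 (4)
P1 → [P2:18] → P2 (18)
Return P2→Depot: 36.
Total = 16 + 14 + 25 + 4 + 18 + 36 = 113.

113 miles along Depot → P5 → P4 → P3 → P1 → P2 → Depot.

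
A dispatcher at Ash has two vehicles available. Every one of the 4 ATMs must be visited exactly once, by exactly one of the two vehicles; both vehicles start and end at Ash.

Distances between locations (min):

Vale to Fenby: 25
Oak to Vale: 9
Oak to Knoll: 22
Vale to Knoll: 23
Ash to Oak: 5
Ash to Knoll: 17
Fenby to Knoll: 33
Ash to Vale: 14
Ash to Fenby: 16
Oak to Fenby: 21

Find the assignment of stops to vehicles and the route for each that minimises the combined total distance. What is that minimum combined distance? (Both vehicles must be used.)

Check every non-empty split of the stops between the two vehicles; for each half take its own optimal tour:
  {Oak} + {Vale, Fenby, Knoll}: 10 + 81 = 91
  {Vale} + {Oak, Fenby, Knoll}: 28 + 76 = 104
  {Oak, Vale} + {Fenby, Knoll}: 28 + 66 = 94
  {Fenby} + {Oak, Vale, Knoll}: 32 + 54 = 86
  {Oak, Fenby} + {Vale, Knoll}: 42 + 54 = 96
  {Vale, Fenby} + {Oak, Knoll}: 55 + 44 = 99
  … (7 splits in total)
Best: vehicle 1 Ash → Fenby → Ash = 32; vehicle 2 Ash → Oak → Vale → Knoll → Ash = 54; combined 86.

Minimum combined distance: 86 min.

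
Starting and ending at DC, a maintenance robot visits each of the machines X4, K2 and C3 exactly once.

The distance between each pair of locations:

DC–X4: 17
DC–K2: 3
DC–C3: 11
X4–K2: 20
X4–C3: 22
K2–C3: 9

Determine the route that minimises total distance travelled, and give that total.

DC-X4-K2-C3-DC: 17+20+9+11 = 57
DC-X4-C3-K2-DC: 17+22+9+3 = 51
DC-K2-X4-C3-DC: 3+20+22+11 = 56
The minimum is 51.
One optimal route: DC → X4 → C3 → K2 → DC (or its reverse).

Minimum total distance: 51.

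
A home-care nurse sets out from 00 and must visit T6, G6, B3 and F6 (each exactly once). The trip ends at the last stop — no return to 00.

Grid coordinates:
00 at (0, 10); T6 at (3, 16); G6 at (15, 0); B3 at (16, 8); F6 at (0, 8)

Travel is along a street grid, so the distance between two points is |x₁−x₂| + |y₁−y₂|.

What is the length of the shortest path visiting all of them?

There are 4! = 24 possible orderings.
00→T6→G6→B3→F6: 9+28+9+16 = 62
00→T6→G6→F6→B3: 9+28+23+16 = 76
00→T6→B3→G6→F6: 9+21+9+23 = 62
00→T6→B3→F6→G6: 9+21+16+23 = 69
00→T6→F6→G6→B3: 9+11+23+9 = 52
00→T6→F6→B3→G6: 9+11+16+9 = 45
00→G6→T6→B3→F6: 25+28+21+16 = 90
00→G6→T6→F6→B3: 25+28+11+16 = 80
00→G6→B3→T6→F6: 25+9+21+11 = 66
00→G6→B3→F6→T6: 25+9+16+11 = 61
00→G6→F6→T6→B3: 25+23+11+21 = 80
00→G6→F6→B3→T6: 25+23+16+21 = 85
00→B3→T6→G6→F6: 18+21+28+23 = 90
00→B3→T6→F6→G6: 18+21+11+23 = 73
… (10 more)
00→F6→T6→B3→G6: 2+11+21+9 = 43  ← best
The minimum is 43.
One shortest path: 00 → F6 → T6 → B3 → G6.

43 — the minimum one-way total.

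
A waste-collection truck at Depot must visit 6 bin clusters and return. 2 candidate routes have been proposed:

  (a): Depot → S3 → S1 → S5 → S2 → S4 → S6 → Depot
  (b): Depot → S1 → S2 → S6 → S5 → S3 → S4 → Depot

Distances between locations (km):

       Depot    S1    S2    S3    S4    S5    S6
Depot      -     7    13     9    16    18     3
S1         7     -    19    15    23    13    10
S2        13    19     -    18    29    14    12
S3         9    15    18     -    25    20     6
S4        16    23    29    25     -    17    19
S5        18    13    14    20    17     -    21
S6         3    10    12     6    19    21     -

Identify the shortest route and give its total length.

(a): 9 + 15 + 13 + 14 + 29 + 19 + 3 = 102
(b): 7 + 19 + 12 + 21 + 20 + 25 + 16 = 120

102 km — (a) is the shortest.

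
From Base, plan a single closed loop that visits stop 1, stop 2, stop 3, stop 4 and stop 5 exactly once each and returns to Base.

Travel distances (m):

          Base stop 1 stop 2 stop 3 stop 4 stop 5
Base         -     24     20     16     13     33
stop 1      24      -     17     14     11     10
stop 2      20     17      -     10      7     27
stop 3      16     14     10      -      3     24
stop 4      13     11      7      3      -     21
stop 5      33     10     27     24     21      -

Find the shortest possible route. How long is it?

Minimum total distance: 86 m.

With 5 stops there are 5!/2 = 60 distinct round trips (a route and its reverse cost the same).
Base - stop 1 - stop 2 - stop 3 - stop 4 - stop 5 - Base: 24+17+10+3+21+33 = 108
Base - stop 1 - stop 2 - stop 3 - stop 5 - stop 4 - Base: 24+17+10+24+21+13 = 109
Base - stop 1 - stop 2 - stop 4 - stop 3 - stop 5 - Base: 24+17+7+3+24+33 = 108
Base - stop 1 - stop 2 - stop 4 - stop 5 - stop 3 - Base: 24+17+7+21+24+16 = 109
Base - stop 1 - stop 2 - stop 5 - stop 3 - stop 4 - Base: 24+17+27+24+3+13 = 108
Base - stop 1 - stop 2 - stop 5 - stop 4 - stop 3 - Base: 24+17+27+21+3+16 = 108
Base - stop 1 - stop 3 - stop 2 - stop 4 - stop 5 - Base: 24+14+10+7+21+33 = 109
Base - stop 1 - stop 3 - stop 2 - stop 5 - stop 4 - Base: 24+14+10+27+21+13 = 109
Base - stop 1 - stop 3 - stop 4 - stop 2 - stop 5 - Base: 24+14+3+7+27+33 = 108
Base - stop 1 - stop 3 - stop 4 - stop 5 - stop 2 - Base: 24+14+3+21+27+20 = 109
Base - stop 1 - stop 3 - stop 5 - stop 2 - stop 4 - Base: 24+14+24+27+7+13 = 109
Base - stop 1 - stop 3 - stop 5 - stop 4 - stop 2 - Base: 24+14+24+21+7+20 = 110
Base - stop 1 - stop 4 - stop 2 - stop 3 - stop 5 - Base: 24+11+7+10+24+33 = 109
Base - stop 1 - stop 4 - stop 2 - stop 5 - stop 3 - Base: 24+11+7+27+24+16 = 109
… (46 more)
Base - stop 3 - stop 4 - stop 2 - stop 1 - stop 5 - Base: 16+3+7+17+10+33 = 86  ← best
The minimum is 86.
One optimal route: Base → stop 3 → stop 4 → stop 2 → stop 1 → stop 5 → Base (or its reverse).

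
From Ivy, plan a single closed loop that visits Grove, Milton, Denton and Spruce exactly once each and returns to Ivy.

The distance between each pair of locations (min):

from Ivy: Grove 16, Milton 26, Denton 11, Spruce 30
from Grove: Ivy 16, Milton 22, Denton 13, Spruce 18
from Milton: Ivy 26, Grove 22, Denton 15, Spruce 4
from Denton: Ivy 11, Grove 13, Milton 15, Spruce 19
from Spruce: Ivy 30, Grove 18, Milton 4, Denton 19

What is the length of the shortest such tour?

With 4 stops there are 4!/2 = 12 distinct round trips (a route and its reverse cost the same).
Ivy → Grove → Milton → Denton → Spruce → Ivy: 16+22+15+19+30 = 102
Ivy → Grove → Milton → Spruce → Denton → Ivy: 16+22+4+19+11 = 72
Ivy → Grove → Denton → Milton → Spruce → Ivy: 16+13+15+4+30 = 78
Ivy → Grove → Denton → Spruce → Milton → Ivy: 16+13+19+4+26 = 78
Ivy → Grove → Spruce → Milton → Denton → Ivy: 16+18+4+15+11 = 64
Ivy → Grove → Spruce → Denton → Milton → Ivy: 16+18+19+15+26 = 94
Ivy → Milton → Grove → Denton → Spruce → Ivy: 26+22+13+19+30 = 110
Ivy → Milton → Grove → Spruce → Denton → Ivy: 26+22+18+19+11 = 96
Ivy → Milton → Denton → Grove → Spruce → Ivy: 26+15+13+18+30 = 102
Ivy → Milton → Spruce → Grove → Denton → Ivy: 26+4+18+13+11 = 72
Ivy → Denton → Grove → Milton → Spruce → Ivy: 11+13+22+4+30 = 80
Ivy → Denton → Milton → Grove → Spruce → Ivy: 11+15+22+18+30 = 96
The minimum is 64.
One optimal route: Ivy → Grove → Spruce → Milton → Denton → Ivy (or its reverse).

Minimum total distance: 64 min.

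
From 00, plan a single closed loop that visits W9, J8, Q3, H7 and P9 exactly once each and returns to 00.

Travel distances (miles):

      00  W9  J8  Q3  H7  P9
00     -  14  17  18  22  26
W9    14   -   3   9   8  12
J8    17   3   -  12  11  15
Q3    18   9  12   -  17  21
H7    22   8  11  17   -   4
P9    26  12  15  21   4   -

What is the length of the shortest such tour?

00 - W9 - J8 - Q3 - H7 - P9 - 00: 14+3+12+17+4+26 = 76
00 - W9 - J8 - Q3 - P9 - H7 - 00: 14+3+12+21+4+22 = 76
00 - W9 - J8 - H7 - Q3 - P9 - 00: 14+3+11+17+21+26 = 92
00 - W9 - J8 - H7 - P9 - Q3 - 00: 14+3+11+4+21+18 = 71
00 - W9 - J8 - P9 - Q3 - H7 - 00: 14+3+15+21+17+22 = 92
00 - W9 - J8 - P9 - H7 - Q3 - 00: 14+3+15+4+17+18 = 71
00 - W9 - Q3 - J8 - H7 - P9 - 00: 14+9+12+11+4+26 = 76
00 - W9 - Q3 - J8 - P9 - H7 - 00: 14+9+12+15+4+22 = 76
00 - W9 - Q3 - H7 - J8 - P9 - 00: 14+9+17+11+15+26 = 92
00 - W9 - Q3 - H7 - P9 - J8 - 00: 14+9+17+4+15+17 = 76
00 - W9 - Q3 - P9 - J8 - H7 - 00: 14+9+21+15+11+22 = 92
00 - W9 - Q3 - P9 - H7 - J8 - 00: 14+9+21+4+11+17 = 76
00 - W9 - H7 - J8 - Q3 - P9 - 00: 14+8+11+12+21+26 = 92
00 - W9 - H7 - J8 - P9 - Q3 - 00: 14+8+11+15+21+18 = 87
… (46 more)
The minimum is 71.
One optimal route: 00 → W9 → J8 → H7 → P9 → Q3 → 00 (or its reverse).

Shortest round trip = 71 miles.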